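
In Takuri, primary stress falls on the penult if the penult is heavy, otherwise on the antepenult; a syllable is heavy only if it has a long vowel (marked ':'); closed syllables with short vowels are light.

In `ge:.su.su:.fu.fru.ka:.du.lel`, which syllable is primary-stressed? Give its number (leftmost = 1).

6

Weights: 6 ka: H, 7 du L, 8 lel L.
The penult (syllable 7, du) is light, so stress falls on the antepenult (syllable 6, ka:).
Primary stress: syllable 6 → ge:.su.su:.fu.fru.ˈka:.du.lel.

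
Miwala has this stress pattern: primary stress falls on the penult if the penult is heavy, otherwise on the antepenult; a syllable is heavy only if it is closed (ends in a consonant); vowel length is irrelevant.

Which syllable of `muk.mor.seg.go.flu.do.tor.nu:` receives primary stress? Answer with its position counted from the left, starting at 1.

Weights: 6 do L, 7 tor H, 8 nu: L.
The penult (syllable 7, tor) is heavy, so it takes stress.
Primary stress: syllable 7 → muk.mor.seg.go.flu.do.ˈtor.nu:.

7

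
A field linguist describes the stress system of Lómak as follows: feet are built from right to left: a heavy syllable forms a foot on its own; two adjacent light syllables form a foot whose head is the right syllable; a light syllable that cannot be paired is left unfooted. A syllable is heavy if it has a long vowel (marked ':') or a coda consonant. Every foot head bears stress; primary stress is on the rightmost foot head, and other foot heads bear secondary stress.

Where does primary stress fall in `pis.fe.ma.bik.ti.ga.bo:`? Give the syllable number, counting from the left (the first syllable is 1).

7

Weights: 1 pis H, 2 fe L, 3 ma L, 4 bik H, 5 ti L, 6 ga L, 7 bo: H.
Parse right to left (heavy = foot alone; LL = one foot; stranded L unfooted): (ˈpis) (fe.ˈma) (ˈbik) (ti.ˈga) (ˈbo:).
Foot heads: 1, 3, 4, 6, 7.
Primary stress on the rightmost head = syllable 7.
Primary stress: syllable 7 → pis.fe.ma.bik.ti.ga.ˈbo:.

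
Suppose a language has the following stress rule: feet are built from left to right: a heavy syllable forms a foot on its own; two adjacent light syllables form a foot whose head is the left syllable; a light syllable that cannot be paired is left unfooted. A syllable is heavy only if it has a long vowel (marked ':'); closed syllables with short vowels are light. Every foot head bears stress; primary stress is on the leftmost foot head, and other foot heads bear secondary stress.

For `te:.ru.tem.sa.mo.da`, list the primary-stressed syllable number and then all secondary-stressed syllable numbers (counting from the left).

Weights: 1 te: H, 2 ru L, 3 tem L, 4 sa L, 5 mo L, 6 da L.
Parse left to right (heavy = foot alone; LL = one foot; stranded L unfooted): (ˈte:) (ˈru.tem) (ˈsa.mo) da.
Foot heads: 1, 2, 4.
Primary stress on the leftmost head = syllable 1.
Secondary stress on 2, 4: ˈte:.ˌru.tem.ˌsa.mo.da.

primary 1, secondary 2, 4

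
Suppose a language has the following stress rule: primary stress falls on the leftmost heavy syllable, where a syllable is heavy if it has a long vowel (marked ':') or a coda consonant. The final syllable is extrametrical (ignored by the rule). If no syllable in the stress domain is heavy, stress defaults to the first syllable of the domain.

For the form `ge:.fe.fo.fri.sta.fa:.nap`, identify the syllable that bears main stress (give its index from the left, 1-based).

The final syllable (7, nap) is extrametrical; the stress domain is syllables 1–6.
Weights: 1 ge: H, 2 fe L, 3 fo L, 4 fri L, 5 sta L, 6 fa: H.
Heavy syllables in the domain: 1, 6. The leftmost is syllable 1 (ge:).
Primary stress: syllable 1 → ˈge:.fe.fo.fri.sta.fa:.nap.

1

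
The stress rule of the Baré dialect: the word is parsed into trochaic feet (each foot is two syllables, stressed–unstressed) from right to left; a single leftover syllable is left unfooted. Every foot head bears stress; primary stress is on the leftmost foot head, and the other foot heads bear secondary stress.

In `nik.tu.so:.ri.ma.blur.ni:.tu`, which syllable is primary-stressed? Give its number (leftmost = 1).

1

Parse right to left into trochaic (ˈσσ) feet: (ˈnik.tu) (ˈso:.ri) (ˈma.blur) (ˈni:.tu).
Foot heads (stressed positions): 1, 3, 5, 7.
End Rule Leftmost: primary stress on the leftmost head = syllable 1.
Primary stress: syllable 1 → ˈnik.tu.so:.ri.ma.blur.ni:.tu.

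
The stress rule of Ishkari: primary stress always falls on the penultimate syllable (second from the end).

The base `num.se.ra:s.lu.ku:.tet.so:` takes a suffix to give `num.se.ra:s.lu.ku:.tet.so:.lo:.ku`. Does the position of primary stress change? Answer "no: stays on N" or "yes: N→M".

Base `num.se.ra:s.lu.ku:.tet.so:` (7 syllables):
  The word has 7 syllables; the penultimate syllable (second from the end) is syllable 6 (tet).
  → primary stress on syllable 6.
Suffixed `num.se.ra:s.lu.ku:.tet.so:.lo:.ku` (9 syllables):
  The word has 9 syllables; the penultimate syllable (second from the end) is syllable 8 (lo:).
  → primary stress on syllable 8.

yes: 6→8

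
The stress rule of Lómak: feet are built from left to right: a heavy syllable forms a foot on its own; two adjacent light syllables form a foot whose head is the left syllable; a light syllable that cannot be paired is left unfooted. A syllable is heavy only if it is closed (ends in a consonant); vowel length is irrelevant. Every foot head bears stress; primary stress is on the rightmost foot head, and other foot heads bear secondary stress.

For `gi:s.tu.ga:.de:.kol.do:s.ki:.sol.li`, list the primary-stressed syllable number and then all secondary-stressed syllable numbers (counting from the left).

primary 8, secondary 1, 2, 5, 6

Weights: 1 gi:s H, 2 tu L, 3 ga: L, 4 de: L, 5 kol H, 6 do:s H, 7 ki: L, 8 sol H, 9 li L.
Parse left to right (heavy = foot alone; LL = one foot; stranded L unfooted): (ˈgi:s) (ˈtu.ga:) de: (ˈkol) (ˈdo:s) ki: (ˈsol) li.
Foot heads: 1, 2, 5, 6, 8.
Primary stress on the rightmost head = syllable 8.
Secondary stress on 1, 2, 5, 6: ˌgi:s.ˌtu.ga:.de:.ˌkol.ˌdo:s.ki:.ˈsol.li.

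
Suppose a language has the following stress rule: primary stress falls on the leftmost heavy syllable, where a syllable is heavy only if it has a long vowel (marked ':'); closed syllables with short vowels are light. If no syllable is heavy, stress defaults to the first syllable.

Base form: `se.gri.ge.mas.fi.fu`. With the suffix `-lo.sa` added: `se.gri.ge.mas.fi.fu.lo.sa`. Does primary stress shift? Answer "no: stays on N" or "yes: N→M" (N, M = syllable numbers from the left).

Base `se.gri.ge.mas.fi.fu` (6 syllables):
  Weights: 1 se L, 2 gri L, 3 ge L, 4 mas L, 5 fi L, 6 fu L.
  No heavy syllable in the domain; default to the first syllable = syllable 1.
  → primary stress on syllable 1.
Suffixed `se.gri.ge.mas.fi.fu.lo.sa` (8 syllables):
  Weights: 1 se L, 2 gri L, 3 ge L, 4 mas L, 5 fi L, 6 fu L, 7 lo L, 8 sa L.
  No heavy syllable in the domain; default to the first syllable = syllable 1.
  → primary stress on syllable 1.

no: stays on 1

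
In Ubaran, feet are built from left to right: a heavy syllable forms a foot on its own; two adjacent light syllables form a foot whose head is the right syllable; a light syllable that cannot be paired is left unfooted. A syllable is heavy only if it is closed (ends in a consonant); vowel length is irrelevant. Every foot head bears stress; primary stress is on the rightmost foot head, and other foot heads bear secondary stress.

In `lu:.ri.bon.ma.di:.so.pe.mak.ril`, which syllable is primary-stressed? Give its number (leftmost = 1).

Weights: 1 lu: L, 2 ri L, 3 bon H, 4 ma L, 5 di: L, 6 so L, 7 pe L, 8 mak H, 9 ril H.
Parse left to right (heavy = foot alone; LL = one foot; stranded L unfooted): (lu:.ˈri) (ˈbon) (ma.ˈdi:) (so.ˈpe) (ˈmak) (ˈril).
Foot heads: 2, 3, 5, 7, 8, 9.
Primary stress on the rightmost head = syllable 9.
Primary stress: syllable 9 → lu:.ri.bon.ma.di:.so.pe.mak.ˈril.

9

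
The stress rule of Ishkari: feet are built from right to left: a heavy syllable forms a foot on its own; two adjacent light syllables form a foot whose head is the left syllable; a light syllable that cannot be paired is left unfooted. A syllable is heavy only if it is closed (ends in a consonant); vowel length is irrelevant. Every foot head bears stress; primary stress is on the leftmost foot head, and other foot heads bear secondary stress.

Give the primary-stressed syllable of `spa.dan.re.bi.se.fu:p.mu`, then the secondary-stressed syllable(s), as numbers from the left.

primary 2, secondary 4, 6

Weights: 1 spa L, 2 dan H, 3 re L, 4 bi L, 5 se L, 6 fu:p H, 7 mu L.
Parse right to left (heavy = foot alone; LL = one foot; stranded L unfooted): spa (ˈdan) re (ˈbi.se) (ˈfu:p) mu.
Foot heads: 2, 4, 6.
Primary stress on the leftmost head = syllable 2.
Secondary stress on 4, 6: spa.ˈdan.re.ˌbi.se.ˌfu:p.mu.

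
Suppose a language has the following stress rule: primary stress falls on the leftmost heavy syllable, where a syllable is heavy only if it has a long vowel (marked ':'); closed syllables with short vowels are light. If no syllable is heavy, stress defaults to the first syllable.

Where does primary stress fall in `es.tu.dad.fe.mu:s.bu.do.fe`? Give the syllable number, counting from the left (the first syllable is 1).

Weights: 1 es L, 2 tu L, 3 dad L, 4 fe L, 5 mu:s H, 6 bu L, 7 do L, 8 fe L.
Heavy syllables in the domain: 5. The leftmost is syllable 5 (mu:s).
Primary stress: syllable 5 → es.tu.dad.fe.ˈmu:s.bu.do.fe.

5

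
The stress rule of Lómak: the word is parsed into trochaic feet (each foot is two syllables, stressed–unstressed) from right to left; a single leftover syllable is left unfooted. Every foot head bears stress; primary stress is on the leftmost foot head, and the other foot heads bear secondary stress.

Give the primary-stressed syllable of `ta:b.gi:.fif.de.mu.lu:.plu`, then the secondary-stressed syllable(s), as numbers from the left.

primary 2, secondary 4, 6

Parse right to left into trochaic (ˈσσ) feet: ta:b (ˈgi:.fif) (ˈde.mu) (ˈlu:.plu). Syllable 1 is left unfooted.
Foot heads (stressed positions): 2, 4, 6.
End Rule Leftmost: primary stress on the leftmost head = syllable 2.
Secondary stress on 4, 6: ta:b.ˈgi:.fif.ˌde.mu.ˌlu:.plu.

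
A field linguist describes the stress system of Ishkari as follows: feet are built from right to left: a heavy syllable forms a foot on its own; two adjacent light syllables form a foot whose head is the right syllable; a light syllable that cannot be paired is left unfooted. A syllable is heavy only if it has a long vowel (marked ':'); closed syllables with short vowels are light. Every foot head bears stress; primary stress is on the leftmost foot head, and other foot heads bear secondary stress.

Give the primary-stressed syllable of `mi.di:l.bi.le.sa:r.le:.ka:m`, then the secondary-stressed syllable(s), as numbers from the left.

primary 2, secondary 4, 5, 6, 7

Weights: 1 mi L, 2 di:l H, 3 bi L, 4 le L, 5 sa:r H, 6 le: H, 7 ka:m H.
Parse right to left (heavy = foot alone; LL = one foot; stranded L unfooted): mi (ˈdi:l) (bi.ˈle) (ˈsa:r) (ˈle:) (ˈka:m).
Foot heads: 2, 4, 5, 6, 7.
Primary stress on the leftmost head = syllable 2.
Secondary stress on 4, 5, 6, 7: mi.ˈdi:l.bi.ˌle.ˌsa:r.ˌle:.ˌka:m.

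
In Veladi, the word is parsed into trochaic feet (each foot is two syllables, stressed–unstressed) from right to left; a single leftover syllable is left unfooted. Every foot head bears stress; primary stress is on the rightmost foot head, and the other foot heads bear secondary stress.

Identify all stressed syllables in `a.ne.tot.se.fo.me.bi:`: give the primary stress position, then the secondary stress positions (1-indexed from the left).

Parse right to left into trochaic (ˈσσ) feet: a (ˈne.tot) (ˈse.fo) (ˈme.bi:). Syllable 1 is left unfooted.
Foot heads (stressed positions): 2, 4, 6.
End Rule Rightmost: primary stress on the rightmost head = syllable 6.
Secondary stress on 2, 4: a.ˌne.tot.ˌse.fo.ˈme.bi:.

primary 6, secondary 2, 4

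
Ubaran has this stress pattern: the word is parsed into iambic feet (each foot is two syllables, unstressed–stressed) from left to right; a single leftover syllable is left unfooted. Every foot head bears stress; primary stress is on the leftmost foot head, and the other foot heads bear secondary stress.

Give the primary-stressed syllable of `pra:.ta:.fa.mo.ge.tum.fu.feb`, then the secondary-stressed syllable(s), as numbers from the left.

primary 2, secondary 4, 6, 8

Parse left to right into iambic (σˈσ) feet: (pra:.ˈta:) (fa.ˈmo) (ge.ˈtum) (fu.ˈfeb).
Foot heads (stressed positions): 2, 4, 6, 8.
End Rule Leftmost: primary stress on the leftmost head = syllable 2.
Secondary stress on 4, 6, 8: pra:.ˈta:.fa.ˌmo.ge.ˌtum.fu.ˌfeb.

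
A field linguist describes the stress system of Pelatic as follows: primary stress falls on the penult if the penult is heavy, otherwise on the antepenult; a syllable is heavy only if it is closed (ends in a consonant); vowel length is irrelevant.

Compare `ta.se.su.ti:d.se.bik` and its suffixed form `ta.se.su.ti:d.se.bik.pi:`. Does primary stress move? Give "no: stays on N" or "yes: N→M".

Base `ta.se.su.ti:d.se.bik` (6 syllables):
  Weights: 4 ti:d H, 5 se L, 6 bik H.
  The penult (syllable 5, se) is light, so stress falls on the antepenult (syllable 4, ti:d).
  → primary stress on syllable 4.
Suffixed `ta.se.su.ti:d.se.bik.pi:` (7 syllables):
  Weights: 5 se L, 6 bik H, 7 pi: L.
  The penult (syllable 6, bik) is heavy, so it takes stress.
  → primary stress on syllable 6.

yes: 4→6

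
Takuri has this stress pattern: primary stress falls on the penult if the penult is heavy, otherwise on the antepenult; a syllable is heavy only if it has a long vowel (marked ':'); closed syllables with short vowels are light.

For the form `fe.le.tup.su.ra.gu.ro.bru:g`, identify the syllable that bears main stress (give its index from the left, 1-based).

6

Weights: 6 gu L, 7 ro L, 8 bru:g H.
The penult (syllable 7, ro) is light, so stress falls on the antepenult (syllable 6, gu).
Primary stress: syllable 6 → fe.le.tup.su.ra.ˈgu.ro.bru:g.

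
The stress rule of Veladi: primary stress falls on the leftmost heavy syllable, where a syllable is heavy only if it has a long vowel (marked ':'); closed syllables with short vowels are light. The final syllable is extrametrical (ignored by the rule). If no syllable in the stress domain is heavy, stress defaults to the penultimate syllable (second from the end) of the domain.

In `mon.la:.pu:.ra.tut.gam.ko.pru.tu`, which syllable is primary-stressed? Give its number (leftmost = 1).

2

The final syllable (9, tu) is extrametrical; the stress domain is syllables 1–8.
Weights: 1 mon L, 2 la: H, 3 pu: H, 4 ra L, 5 tut L, 6 gam L, 7 ko L, 8 pru L.
Heavy syllables in the domain: 2, 3. The leftmost is syllable 2 (la:).
Primary stress: syllable 2 → mon.ˈla:.pu:.ra.tut.gam.ko.pru.tu.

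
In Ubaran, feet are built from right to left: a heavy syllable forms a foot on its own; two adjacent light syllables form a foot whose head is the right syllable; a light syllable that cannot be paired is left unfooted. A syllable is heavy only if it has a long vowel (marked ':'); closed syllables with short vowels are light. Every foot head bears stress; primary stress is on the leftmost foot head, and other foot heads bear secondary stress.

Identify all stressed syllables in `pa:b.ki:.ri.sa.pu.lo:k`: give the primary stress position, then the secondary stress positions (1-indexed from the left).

Weights: 1 pa:b H, 2 ki: H, 3 ri L, 4 sa L, 5 pu L, 6 lo:k H.
Parse right to left (heavy = foot alone; LL = one foot; stranded L unfooted): (ˈpa:b) (ˈki:) ri (sa.ˈpu) (ˈlo:k).
Foot heads: 1, 2, 5, 6.
Primary stress on the leftmost head = syllable 1.
Secondary stress on 2, 5, 6: ˈpa:b.ˌki:.ri.sa.ˌpu.ˌlo:k.

primary 1, secondary 2, 5, 6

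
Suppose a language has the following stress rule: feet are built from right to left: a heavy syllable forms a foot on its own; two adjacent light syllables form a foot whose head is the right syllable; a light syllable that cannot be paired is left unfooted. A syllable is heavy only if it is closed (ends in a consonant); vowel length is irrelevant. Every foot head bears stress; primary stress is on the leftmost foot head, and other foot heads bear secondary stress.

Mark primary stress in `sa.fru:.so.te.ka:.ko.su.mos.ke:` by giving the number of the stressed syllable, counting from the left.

Weights: 1 sa L, 2 fru: L, 3 so L, 4 te L, 5 ka: L, 6 ko L, 7 su L, 8 mos H, 9 ke: L.
Parse right to left (heavy = foot alone; LL = one foot; stranded L unfooted): sa (fru:.ˈso) (te.ˈka:) (ko.ˈsu) (ˈmos) ke:.
Foot heads: 3, 5, 7, 8.
Primary stress on the leftmost head = syllable 3.
Primary stress: syllable 3 → sa.fru:.ˈso.te.ka:.ko.su.mos.ke:.

3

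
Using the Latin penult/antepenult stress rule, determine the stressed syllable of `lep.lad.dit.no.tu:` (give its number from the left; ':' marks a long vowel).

Classical Latin: stress the penult if heavy (long vowel or closed), else the antepenult.
Weights: 3 dit H, 4 no L, 5 tu: H.
The penult (syllable 4, no) is light, so stress falls on the antepenult (syllable 3, dit).
Stress on syllable 3: lep.lad.ˈdit.no.tu:.

3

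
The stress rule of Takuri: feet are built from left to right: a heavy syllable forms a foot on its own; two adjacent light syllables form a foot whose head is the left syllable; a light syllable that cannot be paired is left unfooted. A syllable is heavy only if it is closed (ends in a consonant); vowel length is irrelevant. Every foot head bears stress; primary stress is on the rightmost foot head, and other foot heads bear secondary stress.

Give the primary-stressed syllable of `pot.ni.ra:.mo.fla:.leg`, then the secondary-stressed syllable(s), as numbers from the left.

primary 6, secondary 1, 2, 4

Weights: 1 pot H, 2 ni L, 3 ra: L, 4 mo L, 5 fla: L, 6 leg H.
Parse left to right (heavy = foot alone; LL = one foot; stranded L unfooted): (ˈpot) (ˈni.ra:) (ˈmo.fla:) (ˈleg).
Foot heads: 1, 2, 4, 6.
Primary stress on the rightmost head = syllable 6.
Secondary stress on 1, 2, 4: ˌpot.ˌni.ra:.ˌmo.fla:.ˈleg.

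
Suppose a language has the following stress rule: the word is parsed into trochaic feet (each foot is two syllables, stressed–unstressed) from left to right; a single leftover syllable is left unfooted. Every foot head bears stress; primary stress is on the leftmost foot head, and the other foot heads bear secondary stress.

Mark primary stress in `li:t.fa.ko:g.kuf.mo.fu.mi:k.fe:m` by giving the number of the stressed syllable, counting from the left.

1

Parse left to right into trochaic (ˈσσ) feet: (ˈli:t.fa) (ˈko:g.kuf) (ˈmo.fu) (ˈmi:k.fe:m).
Foot heads (stressed positions): 1, 3, 5, 7.
End Rule Leftmost: primary stress on the leftmost head = syllable 1.
Primary stress: syllable 1 → ˈli:t.fa.ko:g.kuf.mo.fu.mi:k.fe:m.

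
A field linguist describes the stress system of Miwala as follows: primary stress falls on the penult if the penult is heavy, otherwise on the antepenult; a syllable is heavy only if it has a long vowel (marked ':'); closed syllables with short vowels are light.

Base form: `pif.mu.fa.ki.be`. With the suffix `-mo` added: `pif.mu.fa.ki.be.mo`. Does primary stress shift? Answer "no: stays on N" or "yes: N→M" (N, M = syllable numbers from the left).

yes: 3→4

Base `pif.mu.fa.ki.be` (5 syllables):
  Weights: 3 fa L, 4 ki L, 5 be L.
  The penult (syllable 4, ki) is light, so stress falls on the antepenult (syllable 3, fa).
  → primary stress on syllable 3.
Suffixed `pif.mu.fa.ki.be.mo` (6 syllables):
  Weights: 4 ki L, 5 be L, 6 mo L.
  The penult (syllable 5, be) is light, so stress falls on the antepenult (syllable 4, ki).
  → primary stress on syllable 4.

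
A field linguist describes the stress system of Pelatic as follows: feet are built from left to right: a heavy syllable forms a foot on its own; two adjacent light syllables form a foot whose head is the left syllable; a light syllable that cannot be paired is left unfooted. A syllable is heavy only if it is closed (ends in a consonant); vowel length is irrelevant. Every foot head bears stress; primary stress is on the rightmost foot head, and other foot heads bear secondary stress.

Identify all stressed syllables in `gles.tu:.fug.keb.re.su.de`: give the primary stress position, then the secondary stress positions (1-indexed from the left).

Weights: 1 gles H, 2 tu: L, 3 fug H, 4 keb H, 5 re L, 6 su L, 7 de L.
Parse left to right (heavy = foot alone; LL = one foot; stranded L unfooted): (ˈgles) tu: (ˈfug) (ˈkeb) (ˈre.su) de.
Foot heads: 1, 3, 4, 5.
Primary stress on the rightmost head = syllable 5.
Secondary stress on 1, 3, 4: ˌgles.tu:.ˌfug.ˌkeb.ˈre.su.de.

primary 5, secondary 1, 3, 4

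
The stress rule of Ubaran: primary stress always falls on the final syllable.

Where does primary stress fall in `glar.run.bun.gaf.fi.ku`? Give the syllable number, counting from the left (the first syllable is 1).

The word has 6 syllables; the final syllable is syllable 6 (ku).
Primary stress: syllable 6 → glar.run.bun.gaf.fi.ˈku.

6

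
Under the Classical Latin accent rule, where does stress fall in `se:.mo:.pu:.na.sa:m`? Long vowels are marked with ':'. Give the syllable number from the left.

3

Classical Latin: stress the penult if heavy (long vowel or closed), else the antepenult.
Weights: 3 pu: H, 4 na L, 5 sa:m H.
The penult (syllable 4, na) is light, so stress falls on the antepenult (syllable 3, pu:).
Stress on syllable 3: se:.mo:.ˈpu:.na.sa:m.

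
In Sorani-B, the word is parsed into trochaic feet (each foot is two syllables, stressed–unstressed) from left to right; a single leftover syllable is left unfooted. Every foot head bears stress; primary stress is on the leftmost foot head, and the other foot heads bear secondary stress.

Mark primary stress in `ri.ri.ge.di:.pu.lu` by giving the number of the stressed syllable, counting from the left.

1

Parse left to right into trochaic (ˈσσ) feet: (ˈri.ri) (ˈge.di:) (ˈpu.lu).
Foot heads (stressed positions): 1, 3, 5.
End Rule Leftmost: primary stress on the leftmost head = syllable 1.
Primary stress: syllable 1 → ˈri.ri.ge.di:.pu.lu.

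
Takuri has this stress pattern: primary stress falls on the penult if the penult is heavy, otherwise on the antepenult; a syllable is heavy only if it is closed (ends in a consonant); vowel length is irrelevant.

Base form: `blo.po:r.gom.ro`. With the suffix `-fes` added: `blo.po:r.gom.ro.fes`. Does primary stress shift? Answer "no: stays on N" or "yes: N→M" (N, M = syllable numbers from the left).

no: stays on 3

Base `blo.po:r.gom.ro` (4 syllables):
  Weights: 2 po:r H, 3 gom H, 4 ro L.
  The penult (syllable 3, gom) is heavy, so it takes stress.
  → primary stress on syllable 3.
Suffixed `blo.po:r.gom.ro.fes` (5 syllables):
  Weights: 3 gom H, 4 ro L, 5 fes H.
  The penult (syllable 4, ro) is light, so stress falls on the antepenult (syllable 3, gom).
  → primary stress on syllable 3.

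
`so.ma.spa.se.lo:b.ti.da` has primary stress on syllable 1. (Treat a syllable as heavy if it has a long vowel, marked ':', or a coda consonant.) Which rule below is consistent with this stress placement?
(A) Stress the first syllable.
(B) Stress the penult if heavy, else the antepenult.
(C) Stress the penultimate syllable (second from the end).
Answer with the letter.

A

Rule A → syllable 1 ✓.
Rule B → syllable 5 (observed: 1).
Rule C → syllable 6 (observed: 1).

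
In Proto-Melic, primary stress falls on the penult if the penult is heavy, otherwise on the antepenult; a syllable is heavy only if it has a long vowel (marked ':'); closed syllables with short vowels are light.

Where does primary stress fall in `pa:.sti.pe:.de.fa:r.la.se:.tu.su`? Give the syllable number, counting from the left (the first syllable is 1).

7

Weights: 7 se: H, 8 tu L, 9 su L.
The penult (syllable 8, tu) is light, so stress falls on the antepenult (syllable 7, se:).
Primary stress: syllable 7 → pa:.sti.pe:.de.fa:r.la.ˈse:.tu.su.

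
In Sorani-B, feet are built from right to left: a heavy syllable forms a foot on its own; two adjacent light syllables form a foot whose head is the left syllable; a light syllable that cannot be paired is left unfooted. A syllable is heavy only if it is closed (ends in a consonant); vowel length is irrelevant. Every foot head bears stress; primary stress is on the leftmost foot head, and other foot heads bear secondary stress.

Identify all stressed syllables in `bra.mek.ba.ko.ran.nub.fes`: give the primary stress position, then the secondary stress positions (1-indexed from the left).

Weights: 1 bra L, 2 mek H, 3 ba L, 4 ko L, 5 ran H, 6 nub H, 7 fes H.
Parse right to left (heavy = foot alone; LL = one foot; stranded L unfooted): bra (ˈmek) (ˈba.ko) (ˈran) (ˈnub) (ˈfes).
Foot heads: 2, 3, 5, 6, 7.
Primary stress on the leftmost head = syllable 2.
Secondary stress on 3, 5, 6, 7: bra.ˈmek.ˌba.ko.ˌran.ˌnub.ˌfes.

primary 2, secondary 3, 5, 6, 7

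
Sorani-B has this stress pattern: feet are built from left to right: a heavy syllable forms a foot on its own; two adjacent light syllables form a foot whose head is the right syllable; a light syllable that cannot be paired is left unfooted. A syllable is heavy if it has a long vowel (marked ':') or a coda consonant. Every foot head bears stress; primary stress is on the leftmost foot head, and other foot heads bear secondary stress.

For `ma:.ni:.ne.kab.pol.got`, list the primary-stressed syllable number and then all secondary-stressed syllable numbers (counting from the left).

Weights: 1 ma: H, 2 ni: H, 3 ne L, 4 kab H, 5 pol H, 6 got H.
Parse left to right (heavy = foot alone; LL = one foot; stranded L unfooted): (ˈma:) (ˈni:) ne (ˈkab) (ˈpol) (ˈgot).
Foot heads: 1, 2, 4, 5, 6.
Primary stress on the leftmost head = syllable 1.
Secondary stress on 2, 4, 5, 6: ˈma:.ˌni:.ne.ˌkab.ˌpol.ˌgot.

primary 1, secondary 2, 4, 5, 6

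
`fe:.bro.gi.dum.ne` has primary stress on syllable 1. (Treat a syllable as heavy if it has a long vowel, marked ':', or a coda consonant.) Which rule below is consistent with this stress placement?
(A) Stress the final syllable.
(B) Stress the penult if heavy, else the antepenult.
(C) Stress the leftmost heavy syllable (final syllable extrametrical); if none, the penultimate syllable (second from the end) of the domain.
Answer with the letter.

Rule A → syllable 5 (observed: 1).
Rule B → syllable 4 (observed: 1).
Rule C → syllable 1 ✓.

C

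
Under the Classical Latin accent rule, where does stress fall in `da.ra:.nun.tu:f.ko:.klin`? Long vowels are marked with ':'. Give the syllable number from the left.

Classical Latin: stress the penult if heavy (long vowel or closed), else the antepenult.
Weights: 4 tu:f H, 5 ko: H, 6 klin H.
The penult (syllable 5, ko:) is heavy, so it takes stress.
Stress on syllable 5: da.ra:.nun.tu:f.ˈko:.klin.

5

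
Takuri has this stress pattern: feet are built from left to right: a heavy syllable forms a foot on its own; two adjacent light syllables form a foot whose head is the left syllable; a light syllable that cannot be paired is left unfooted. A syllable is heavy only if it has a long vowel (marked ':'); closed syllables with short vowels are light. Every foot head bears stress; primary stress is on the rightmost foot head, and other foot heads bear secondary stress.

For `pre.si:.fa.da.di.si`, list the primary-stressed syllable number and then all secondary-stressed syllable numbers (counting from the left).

primary 5, secondary 2, 3

Weights: 1 pre L, 2 si: H, 3 fa L, 4 da L, 5 di L, 6 si L.
Parse left to right (heavy = foot alone; LL = one foot; stranded L unfooted): pre (ˈsi:) (ˈfa.da) (ˈdi.si).
Foot heads: 2, 3, 5.
Primary stress on the rightmost head = syllable 5.
Secondary stress on 2, 3: pre.ˌsi:.ˌfa.da.ˈdi.si.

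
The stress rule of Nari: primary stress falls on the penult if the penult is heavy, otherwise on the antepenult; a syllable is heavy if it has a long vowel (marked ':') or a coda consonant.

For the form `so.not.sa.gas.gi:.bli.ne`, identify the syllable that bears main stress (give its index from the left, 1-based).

5

Weights: 5 gi: H, 6 bli L, 7 ne L.
The penult (syllable 6, bli) is light, so stress falls on the antepenult (syllable 5, gi:).
Primary stress: syllable 5 → so.not.sa.gas.ˈgi:.bli.ne.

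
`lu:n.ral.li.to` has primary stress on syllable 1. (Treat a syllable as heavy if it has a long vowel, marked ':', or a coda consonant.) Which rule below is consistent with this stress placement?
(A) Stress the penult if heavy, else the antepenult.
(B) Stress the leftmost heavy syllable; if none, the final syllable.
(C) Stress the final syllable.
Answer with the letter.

B

Rule A → syllable 2 (observed: 1).
Rule B → syllable 1 ✓.
Rule C → syllable 4 (observed: 1).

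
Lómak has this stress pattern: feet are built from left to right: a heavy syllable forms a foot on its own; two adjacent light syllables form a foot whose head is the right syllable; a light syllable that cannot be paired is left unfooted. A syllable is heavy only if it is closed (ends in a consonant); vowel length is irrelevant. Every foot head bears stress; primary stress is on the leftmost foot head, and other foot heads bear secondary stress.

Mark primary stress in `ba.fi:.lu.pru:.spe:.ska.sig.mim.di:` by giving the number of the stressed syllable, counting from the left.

2

Weights: 1 ba L, 2 fi: L, 3 lu L, 4 pru: L, 5 spe: L, 6 ska L, 7 sig H, 8 mim H, 9 di: L.
Parse left to right (heavy = foot alone; LL = one foot; stranded L unfooted): (ba.ˈfi:) (lu.ˈpru:) (spe:.ˈska) (ˈsig) (ˈmim) di:.
Foot heads: 2, 4, 6, 7, 8.
Primary stress on the leftmost head = syllable 2.
Primary stress: syllable 2 → ba.ˈfi:.lu.pru:.spe:.ska.sig.mim.di:.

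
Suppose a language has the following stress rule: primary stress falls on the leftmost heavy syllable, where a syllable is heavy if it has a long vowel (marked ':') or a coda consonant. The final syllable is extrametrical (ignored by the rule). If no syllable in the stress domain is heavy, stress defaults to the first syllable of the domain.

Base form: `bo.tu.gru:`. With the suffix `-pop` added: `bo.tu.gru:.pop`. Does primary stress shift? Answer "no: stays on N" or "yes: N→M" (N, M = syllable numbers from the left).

yes: 1→3

Base `bo.tu.gru:` (3 syllables):
  The final syllable (3, gru:) is extrametrical; the stress domain is syllables 1–2.
  Weights: 1 bo L, 2 tu L.
  No heavy syllable in the domain; default to the first syllable of the domain = syllable 1.
  → primary stress on syllable 1.
Suffixed `bo.tu.gru:.pop` (4 syllables):
  The final syllable (4, pop) is extrametrical; the stress domain is syllables 1–3.
  Weights: 1 bo L, 2 tu L, 3 gru: H.
  Heavy syllables in the domain: 3. The leftmost is syllable 3 (gru:).
  → primary stress on syllable 3.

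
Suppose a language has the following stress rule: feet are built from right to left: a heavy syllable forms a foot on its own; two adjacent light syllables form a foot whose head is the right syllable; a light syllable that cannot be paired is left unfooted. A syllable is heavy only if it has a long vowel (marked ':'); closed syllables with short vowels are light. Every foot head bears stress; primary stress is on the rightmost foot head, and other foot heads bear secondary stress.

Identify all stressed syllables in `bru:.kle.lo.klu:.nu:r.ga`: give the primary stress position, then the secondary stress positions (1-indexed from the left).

Weights: 1 bru: H, 2 kle L, 3 lo L, 4 klu: H, 5 nu:r H, 6 ga L.
Parse right to left (heavy = foot alone; LL = one foot; stranded L unfooted): (ˈbru:) (kle.ˈlo) (ˈklu:) (ˈnu:r) ga.
Foot heads: 1, 3, 4, 5.
Primary stress on the rightmost head = syllable 5.
Secondary stress on 1, 3, 4: ˌbru:.kle.ˌlo.ˌklu:.ˈnu:r.ga.

primary 5, secondary 1, 3, 4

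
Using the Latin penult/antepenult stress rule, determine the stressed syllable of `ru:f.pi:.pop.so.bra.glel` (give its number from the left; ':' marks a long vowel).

4

Classical Latin: stress the penult if heavy (long vowel or closed), else the antepenult.
Weights: 4 so L, 5 bra L, 6 glel H.
The penult (syllable 5, bra) is light, so stress falls on the antepenult (syllable 4, so).
Stress on syllable 4: ru:f.pi:.pop.ˈso.bra.glel.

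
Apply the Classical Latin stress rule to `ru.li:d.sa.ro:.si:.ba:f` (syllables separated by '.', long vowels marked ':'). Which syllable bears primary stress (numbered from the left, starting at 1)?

Classical Latin: stress the penult if heavy (long vowel or closed), else the antepenult.
Weights: 4 ro: H, 5 si: H, 6 ba:f H.
The penult (syllable 5, si:) is heavy, so it takes stress.
Stress on syllable 5: ru.li:d.sa.ro:.ˈsi:.ba:f.

5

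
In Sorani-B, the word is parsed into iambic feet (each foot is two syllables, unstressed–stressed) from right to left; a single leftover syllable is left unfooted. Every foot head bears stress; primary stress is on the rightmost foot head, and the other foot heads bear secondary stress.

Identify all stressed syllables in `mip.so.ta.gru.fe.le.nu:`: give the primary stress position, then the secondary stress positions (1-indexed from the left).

primary 7, secondary 3, 5

Parse right to left into iambic (σˈσ) feet: mip (so.ˈta) (gru.ˈfe) (le.ˈnu:). Syllable 1 is left unfooted.
Foot heads (stressed positions): 3, 5, 7.
End Rule Rightmost: primary stress on the rightmost head = syllable 7.
Secondary stress on 3, 5: mip.so.ˌta.gru.ˌfe.le.ˈnu:.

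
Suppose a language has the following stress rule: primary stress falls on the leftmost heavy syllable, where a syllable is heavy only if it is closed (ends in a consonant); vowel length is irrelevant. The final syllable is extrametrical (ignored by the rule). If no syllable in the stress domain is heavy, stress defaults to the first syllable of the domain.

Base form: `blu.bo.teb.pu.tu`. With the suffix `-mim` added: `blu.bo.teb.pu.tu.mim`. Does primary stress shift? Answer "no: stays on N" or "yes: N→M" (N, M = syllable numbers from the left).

no: stays on 3

Base `blu.bo.teb.pu.tu` (5 syllables):
  The final syllable (5, tu) is extrametrical; the stress domain is syllables 1–4.
  Weights: 1 blu L, 2 bo L, 3 teb H, 4 pu L.
  Heavy syllables in the domain: 3. The leftmost is syllable 3 (teb).
  → primary stress on syllable 3.
Suffixed `blu.bo.teb.pu.tu.mim` (6 syllables):
  The final syllable (6, mim) is extrametrical; the stress domain is syllables 1–5.
  Weights: 1 blu L, 2 bo L, 3 teb H, 4 pu L, 5 tu L.
  Heavy syllables in the domain: 3. The leftmost is syllable 3 (teb).
  → primary stress on syllable 3.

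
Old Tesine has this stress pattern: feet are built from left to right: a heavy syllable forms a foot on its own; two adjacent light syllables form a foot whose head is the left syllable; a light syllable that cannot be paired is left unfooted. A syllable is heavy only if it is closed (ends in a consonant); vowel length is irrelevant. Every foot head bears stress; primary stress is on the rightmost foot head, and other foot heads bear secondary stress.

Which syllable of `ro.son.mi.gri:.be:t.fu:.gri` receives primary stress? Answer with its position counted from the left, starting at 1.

Weights: 1 ro L, 2 son H, 3 mi L, 4 gri: L, 5 be:t H, 6 fu: L, 7 gri L.
Parse left to right (heavy = foot alone; LL = one foot; stranded L unfooted): ro (ˈson) (ˈmi.gri:) (ˈbe:t) (ˈfu:.gri).
Foot heads: 2, 3, 5, 6.
Primary stress on the rightmost head = syllable 6.
Primary stress: syllable 6 → ro.son.mi.gri:.be:t.ˈfu:.gri.

6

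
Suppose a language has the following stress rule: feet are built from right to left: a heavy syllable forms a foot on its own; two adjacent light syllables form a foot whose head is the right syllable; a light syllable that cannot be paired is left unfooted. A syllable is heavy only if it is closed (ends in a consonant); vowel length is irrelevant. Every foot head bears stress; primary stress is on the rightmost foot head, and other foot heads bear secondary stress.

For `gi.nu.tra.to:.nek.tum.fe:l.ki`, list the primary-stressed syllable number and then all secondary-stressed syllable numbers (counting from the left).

Weights: 1 gi L, 2 nu L, 3 tra L, 4 to: L, 5 nek H, 6 tum H, 7 fe:l H, 8 ki L.
Parse right to left (heavy = foot alone; LL = one foot; stranded L unfooted): (gi.ˈnu) (tra.ˈto:) (ˈnek) (ˈtum) (ˈfe:l) ki.
Foot heads: 2, 4, 5, 6, 7.
Primary stress on the rightmost head = syllable 7.
Secondary stress on 2, 4, 5, 6: gi.ˌnu.tra.ˌto:.ˌnek.ˌtum.ˈfe:l.ki.

primary 7, secondary 2, 4, 5, 6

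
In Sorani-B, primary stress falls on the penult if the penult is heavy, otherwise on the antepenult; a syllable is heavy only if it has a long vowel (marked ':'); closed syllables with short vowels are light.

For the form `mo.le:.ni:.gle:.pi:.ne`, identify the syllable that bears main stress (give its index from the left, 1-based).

5

Weights: 4 gle: H, 5 pi: H, 6 ne L.
The penult (syllable 5, pi:) is heavy, so it takes stress.
Primary stress: syllable 5 → mo.le:.ni:.gle:.ˈpi:.ne.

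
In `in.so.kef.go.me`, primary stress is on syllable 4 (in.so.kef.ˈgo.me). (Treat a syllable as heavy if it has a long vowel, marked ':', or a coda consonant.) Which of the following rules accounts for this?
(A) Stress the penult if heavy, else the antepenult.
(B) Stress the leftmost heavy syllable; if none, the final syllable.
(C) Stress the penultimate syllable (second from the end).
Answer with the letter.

C

Rule A → syllable 3 (observed: 4).
Rule B → syllable 1 (observed: 4).
Rule C → syllable 4 ✓.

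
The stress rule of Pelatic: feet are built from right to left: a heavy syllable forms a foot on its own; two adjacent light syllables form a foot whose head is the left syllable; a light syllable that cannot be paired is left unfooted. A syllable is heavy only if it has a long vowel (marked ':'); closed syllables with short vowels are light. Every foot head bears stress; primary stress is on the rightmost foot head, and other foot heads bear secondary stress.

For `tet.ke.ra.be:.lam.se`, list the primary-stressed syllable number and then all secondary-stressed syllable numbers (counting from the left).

Weights: 1 tet L, 2 ke L, 3 ra L, 4 be: H, 5 lam L, 6 se L.
Parse right to left (heavy = foot alone; LL = one foot; stranded L unfooted): tet (ˈke.ra) (ˈbe:) (ˈlam.se).
Foot heads: 2, 4, 5.
Primary stress on the rightmost head = syllable 5.
Secondary stress on 2, 4: tet.ˌke.ra.ˌbe:.ˈlam.se.

primary 5, secondary 2, 4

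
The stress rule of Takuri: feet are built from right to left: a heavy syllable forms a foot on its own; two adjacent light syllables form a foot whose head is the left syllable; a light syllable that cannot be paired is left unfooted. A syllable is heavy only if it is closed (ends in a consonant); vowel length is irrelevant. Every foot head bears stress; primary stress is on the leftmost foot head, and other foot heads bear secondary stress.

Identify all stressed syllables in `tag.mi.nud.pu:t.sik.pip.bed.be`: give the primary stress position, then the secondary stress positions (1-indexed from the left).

primary 1, secondary 3, 4, 5, 6, 7

Weights: 1 tag H, 2 mi L, 3 nud H, 4 pu:t H, 5 sik H, 6 pip H, 7 bed H, 8 be L.
Parse right to left (heavy = foot alone; LL = one foot; stranded L unfooted): (ˈtag) mi (ˈnud) (ˈpu:t) (ˈsik) (ˈpip) (ˈbed) be.
Foot heads: 1, 3, 4, 5, 6, 7.
Primary stress on the leftmost head = syllable 1.
Secondary stress on 3, 4, 5, 6, 7: ˈtag.mi.ˌnud.ˌpu:t.ˌsik.ˌpip.ˌbed.be.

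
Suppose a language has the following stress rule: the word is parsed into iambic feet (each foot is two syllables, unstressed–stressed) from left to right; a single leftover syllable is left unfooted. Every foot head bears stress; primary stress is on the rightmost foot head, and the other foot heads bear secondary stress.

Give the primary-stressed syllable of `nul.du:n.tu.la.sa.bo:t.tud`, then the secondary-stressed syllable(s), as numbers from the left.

primary 6, secondary 2, 4

Parse left to right into iambic (σˈσ) feet: (nul.ˈdu:n) (tu.ˈla) (sa.ˈbo:t) tud. Syllable 7 is left unfooted.
Foot heads (stressed positions): 2, 4, 6.
End Rule Rightmost: primary stress on the rightmost head = syllable 6.
Secondary stress on 2, 4: nul.ˌdu:n.tu.ˌla.sa.ˈbo:t.tud.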